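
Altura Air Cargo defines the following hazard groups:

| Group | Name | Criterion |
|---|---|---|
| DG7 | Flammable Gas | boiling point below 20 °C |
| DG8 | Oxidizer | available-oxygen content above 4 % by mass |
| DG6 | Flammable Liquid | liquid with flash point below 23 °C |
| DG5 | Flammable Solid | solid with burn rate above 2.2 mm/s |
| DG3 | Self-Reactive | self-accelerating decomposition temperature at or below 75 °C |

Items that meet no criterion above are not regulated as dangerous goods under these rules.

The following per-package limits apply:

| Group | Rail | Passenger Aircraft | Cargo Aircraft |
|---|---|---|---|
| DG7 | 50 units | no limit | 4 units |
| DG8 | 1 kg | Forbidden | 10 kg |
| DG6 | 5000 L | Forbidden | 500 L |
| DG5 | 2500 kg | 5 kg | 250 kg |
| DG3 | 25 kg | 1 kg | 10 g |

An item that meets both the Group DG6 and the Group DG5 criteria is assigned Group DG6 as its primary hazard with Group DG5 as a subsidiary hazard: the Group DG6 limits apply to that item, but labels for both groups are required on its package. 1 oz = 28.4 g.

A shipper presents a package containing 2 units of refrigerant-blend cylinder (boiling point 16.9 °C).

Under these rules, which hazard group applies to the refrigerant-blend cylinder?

With boiling point 16.9 °C (< 20 °C), the refrigerant-blend cylinder falls in Group DG7.

Group DG7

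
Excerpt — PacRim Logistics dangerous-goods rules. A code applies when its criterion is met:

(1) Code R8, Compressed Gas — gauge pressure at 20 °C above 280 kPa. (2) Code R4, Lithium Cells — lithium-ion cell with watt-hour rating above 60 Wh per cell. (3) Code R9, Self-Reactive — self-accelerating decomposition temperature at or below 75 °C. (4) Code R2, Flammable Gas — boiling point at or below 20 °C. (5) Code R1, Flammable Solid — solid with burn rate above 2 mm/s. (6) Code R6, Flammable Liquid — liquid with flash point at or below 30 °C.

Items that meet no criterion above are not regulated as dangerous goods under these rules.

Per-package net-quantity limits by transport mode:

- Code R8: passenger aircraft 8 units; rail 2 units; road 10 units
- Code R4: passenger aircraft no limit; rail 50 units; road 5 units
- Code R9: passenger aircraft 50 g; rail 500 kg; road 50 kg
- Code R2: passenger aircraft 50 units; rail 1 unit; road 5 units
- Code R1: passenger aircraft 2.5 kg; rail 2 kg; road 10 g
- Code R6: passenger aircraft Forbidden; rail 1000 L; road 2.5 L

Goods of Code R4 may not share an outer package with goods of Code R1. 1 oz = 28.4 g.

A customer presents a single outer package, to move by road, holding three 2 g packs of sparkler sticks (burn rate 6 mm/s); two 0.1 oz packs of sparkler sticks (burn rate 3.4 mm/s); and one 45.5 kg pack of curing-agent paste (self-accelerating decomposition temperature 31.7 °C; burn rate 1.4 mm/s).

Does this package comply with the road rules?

No

The sparkler sticks have burn rate 6 mm/s, which is > 2 mm/s, so they are Code R1 (Flammable Solid).
Sparkler sticks: burn rate 3.4 mm/s > 2 mm/s → Code R1 (Flammable Solid).
Self-accelerating decomposition temperature 31.7 °C meets the Code R9 criterion (Self-Reactive), so the curing-agent paste is Code R9.
Total Code R1: (three 2 g packs = 6 g) + (two 0.1 oz packs = 5.68 g) = 11.68 g.
11.68 g exceeds the road limit of 10 g for Code R1.
Code R9 quantity: 45.5 kg.
That is within the Code R9 road limit of 50 kg.
The segregation rule (Code R4 with Code R1) does not apply to Code R1 with Code R9.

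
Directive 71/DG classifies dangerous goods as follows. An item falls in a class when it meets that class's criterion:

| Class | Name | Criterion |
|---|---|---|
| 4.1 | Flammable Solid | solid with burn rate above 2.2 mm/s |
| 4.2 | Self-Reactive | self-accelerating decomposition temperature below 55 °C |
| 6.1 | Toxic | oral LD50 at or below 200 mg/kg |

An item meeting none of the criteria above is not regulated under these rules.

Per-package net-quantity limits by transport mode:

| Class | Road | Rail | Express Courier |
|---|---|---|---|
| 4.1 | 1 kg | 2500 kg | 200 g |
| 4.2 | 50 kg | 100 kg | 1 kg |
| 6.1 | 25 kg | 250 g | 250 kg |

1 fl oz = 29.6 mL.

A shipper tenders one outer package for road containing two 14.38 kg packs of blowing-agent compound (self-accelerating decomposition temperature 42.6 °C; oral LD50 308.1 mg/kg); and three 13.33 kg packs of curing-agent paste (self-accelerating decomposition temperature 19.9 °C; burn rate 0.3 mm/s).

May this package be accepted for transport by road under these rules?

No

The blowing-agent compound has self-accelerating decomposition temperature 42.6 °C, which is < 55 °C, so it is Class 4.2 (Self-Reactive).
Curing-agent paste: self-accelerating decomposition temperature 19.9 °C < 55 °C → Class 4.2 (Self-Reactive).
Total Class 4.2: (two 14.38 kg packs = 28.76 kg) + (three 13.33 kg packs = 39.99 kg) = 68.75 kg.
68.75 kg exceeds the road limit of 50 kg for Class 4.2.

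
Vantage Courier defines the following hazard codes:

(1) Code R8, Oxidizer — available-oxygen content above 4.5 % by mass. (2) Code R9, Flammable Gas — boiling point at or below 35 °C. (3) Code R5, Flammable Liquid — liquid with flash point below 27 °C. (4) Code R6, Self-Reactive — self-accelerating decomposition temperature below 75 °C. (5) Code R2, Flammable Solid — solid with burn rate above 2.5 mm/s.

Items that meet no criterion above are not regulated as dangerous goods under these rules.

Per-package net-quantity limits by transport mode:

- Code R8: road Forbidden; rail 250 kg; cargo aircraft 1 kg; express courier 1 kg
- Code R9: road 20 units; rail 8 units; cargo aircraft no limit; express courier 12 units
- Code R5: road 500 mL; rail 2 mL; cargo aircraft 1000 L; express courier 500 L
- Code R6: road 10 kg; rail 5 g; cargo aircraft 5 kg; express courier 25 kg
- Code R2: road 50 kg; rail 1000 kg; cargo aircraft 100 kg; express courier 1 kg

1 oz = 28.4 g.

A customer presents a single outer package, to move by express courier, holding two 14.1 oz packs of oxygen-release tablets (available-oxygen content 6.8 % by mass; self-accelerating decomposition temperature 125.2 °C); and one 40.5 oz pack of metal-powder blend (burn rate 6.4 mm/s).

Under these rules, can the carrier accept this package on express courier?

The oxygen-release tablets have available-oxygen content 6.8 % by mass, which is > 4.5 % by mass, so they are Code R8 (Oxidizer).
Metal-powder blend: burn rate 6.4 mm/s > 2.5 mm/s → Code R2 (Flammable Solid).
Code R2 quantity: one 40.5 oz pack = 1150.2 g.
1150.2 g > 1 kg (express courier limit, Code R2) — over the limit.
Code R8 quantity: two 14.1 oz packs = 800.88 g.
That is within the Code R8 express courier limit of 1 kg.

No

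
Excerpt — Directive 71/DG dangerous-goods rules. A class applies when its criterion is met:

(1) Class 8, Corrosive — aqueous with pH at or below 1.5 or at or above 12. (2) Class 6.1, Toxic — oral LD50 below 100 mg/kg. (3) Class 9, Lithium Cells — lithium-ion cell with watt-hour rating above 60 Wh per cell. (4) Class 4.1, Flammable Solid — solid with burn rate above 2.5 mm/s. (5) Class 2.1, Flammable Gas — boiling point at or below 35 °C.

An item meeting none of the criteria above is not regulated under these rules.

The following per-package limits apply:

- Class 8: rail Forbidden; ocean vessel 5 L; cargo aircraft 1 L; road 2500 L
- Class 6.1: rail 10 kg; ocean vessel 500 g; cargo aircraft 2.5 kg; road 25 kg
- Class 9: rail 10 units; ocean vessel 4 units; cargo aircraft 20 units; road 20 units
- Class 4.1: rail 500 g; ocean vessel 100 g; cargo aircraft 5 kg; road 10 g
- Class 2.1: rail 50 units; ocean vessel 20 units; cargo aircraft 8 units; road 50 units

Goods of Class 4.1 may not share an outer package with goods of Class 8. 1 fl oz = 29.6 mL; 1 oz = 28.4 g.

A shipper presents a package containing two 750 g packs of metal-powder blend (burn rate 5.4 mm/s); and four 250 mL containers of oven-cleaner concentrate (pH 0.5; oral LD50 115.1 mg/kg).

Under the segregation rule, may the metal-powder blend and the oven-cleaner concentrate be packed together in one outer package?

No

Burn rate 5.4 mm/s meets the Class 4.1 criterion (Flammable Solid), so the metal-powder blend is Class 4.1.
Oven-cleaner concentrate: pH 0.5 ≤ 1.5 → Class 8 (Corrosive).
Class 4.1 and Class 8 may not share an outer package.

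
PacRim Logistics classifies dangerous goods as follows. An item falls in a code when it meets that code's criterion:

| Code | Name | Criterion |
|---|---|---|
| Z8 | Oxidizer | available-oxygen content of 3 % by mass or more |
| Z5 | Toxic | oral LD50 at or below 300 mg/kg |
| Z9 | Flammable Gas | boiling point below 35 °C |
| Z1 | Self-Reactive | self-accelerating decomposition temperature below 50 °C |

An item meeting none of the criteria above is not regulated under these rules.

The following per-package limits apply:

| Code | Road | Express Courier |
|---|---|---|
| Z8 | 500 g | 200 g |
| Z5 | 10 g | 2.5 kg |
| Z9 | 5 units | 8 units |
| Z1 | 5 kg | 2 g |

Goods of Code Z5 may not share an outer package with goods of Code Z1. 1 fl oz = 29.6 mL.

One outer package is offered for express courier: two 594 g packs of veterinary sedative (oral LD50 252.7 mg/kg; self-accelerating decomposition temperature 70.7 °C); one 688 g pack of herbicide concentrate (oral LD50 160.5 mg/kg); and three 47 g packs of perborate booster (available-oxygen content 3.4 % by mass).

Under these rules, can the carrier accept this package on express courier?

The veterinary sedative has oral LD50 252.7 mg/kg, which is ≤ 300 mg/kg, so it is Code Z5 (Toxic).
Herbicide concentrate: oral LD50 160.5 mg/kg ≤ 300 mg/kg → Code Z5 (Toxic).
The perborate booster has available-oxygen content 3.4 % by mass, which is ≥ 3 % by mass, so it is Code Z8 (Oxidizer).
Code Z5 net quantity: (two 594 g packs = 1.188 kg) + 688 g = 1.876 kg.
1.876 kg ≤ 2.5 kg (express courier limit, Code Z5) — within limit.
Code Z8 quantity: three 47 g packs = 141 g.
141 g is within the express courier limit of 200 g for Code Z8.
The segregation rule (Code Z5 with Code Z1) does not apply to Code Z5 with Code Z8.
Every hazard code is within its express courier limit and no segregation rule is violated.

Yes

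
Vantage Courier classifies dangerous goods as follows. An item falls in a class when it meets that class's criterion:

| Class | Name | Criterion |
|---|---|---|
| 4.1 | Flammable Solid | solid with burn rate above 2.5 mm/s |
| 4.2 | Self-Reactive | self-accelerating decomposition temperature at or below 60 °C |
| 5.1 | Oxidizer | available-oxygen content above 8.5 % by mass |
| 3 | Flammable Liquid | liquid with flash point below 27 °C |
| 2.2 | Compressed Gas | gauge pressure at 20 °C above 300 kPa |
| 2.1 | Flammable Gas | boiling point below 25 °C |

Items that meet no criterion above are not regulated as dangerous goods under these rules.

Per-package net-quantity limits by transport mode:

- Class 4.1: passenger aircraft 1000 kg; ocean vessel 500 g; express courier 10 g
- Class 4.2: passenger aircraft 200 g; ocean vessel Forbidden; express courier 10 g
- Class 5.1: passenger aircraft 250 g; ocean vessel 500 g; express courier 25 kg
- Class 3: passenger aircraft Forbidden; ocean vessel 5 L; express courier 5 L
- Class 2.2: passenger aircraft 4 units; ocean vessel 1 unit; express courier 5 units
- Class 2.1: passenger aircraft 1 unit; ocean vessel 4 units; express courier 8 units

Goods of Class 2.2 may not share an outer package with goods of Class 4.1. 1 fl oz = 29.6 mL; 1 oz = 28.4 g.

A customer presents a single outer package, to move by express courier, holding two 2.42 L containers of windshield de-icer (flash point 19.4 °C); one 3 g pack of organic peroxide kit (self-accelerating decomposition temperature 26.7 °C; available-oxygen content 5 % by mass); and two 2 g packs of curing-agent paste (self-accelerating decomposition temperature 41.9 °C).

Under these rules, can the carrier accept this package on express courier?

The windshield de-icer has flash point 19.4 °C, which is < 27 °C, so it is Class 3 (Flammable Liquid).
The organic peroxide kit has self-accelerating decomposition temperature 26.7 °C, which is ≤ 60 °C, so it is Class 4.2 (Self-Reactive).
The curing-agent paste has self-accelerating decomposition temperature 41.9 °C, which is ≤ 60 °C, so it is Class 4.2 (Self-Reactive).
Total Class 4.2: 3 g + (two 2 g packs = 4 g) = 7 g.
That is within the Class 4.2 express courier limit of 10 g.
Class 3 quantity: two 2.42 L containers = 4.84 L.
That is within the Class 3 express courier limit of 5 L.
The segregation rule (Class 2.2 with Class 4.1) does not apply to Class 4.2 with Class 3.
Every hazard class is within its express courier limit and no segregation rule is violated.

Yes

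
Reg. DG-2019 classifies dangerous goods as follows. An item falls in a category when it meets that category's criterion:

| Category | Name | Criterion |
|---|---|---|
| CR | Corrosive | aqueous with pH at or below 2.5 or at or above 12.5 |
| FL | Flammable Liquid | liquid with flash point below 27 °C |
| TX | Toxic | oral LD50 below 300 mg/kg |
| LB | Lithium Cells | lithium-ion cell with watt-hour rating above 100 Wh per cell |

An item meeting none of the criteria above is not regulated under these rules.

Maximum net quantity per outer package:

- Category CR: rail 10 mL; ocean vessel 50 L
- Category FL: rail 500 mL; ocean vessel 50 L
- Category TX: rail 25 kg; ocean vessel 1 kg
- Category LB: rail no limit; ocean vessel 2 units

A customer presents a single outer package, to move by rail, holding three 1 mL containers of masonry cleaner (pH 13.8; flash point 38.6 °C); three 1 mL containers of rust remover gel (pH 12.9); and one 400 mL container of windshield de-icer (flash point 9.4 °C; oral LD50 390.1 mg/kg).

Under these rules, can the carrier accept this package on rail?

Yes

With pH 13.8 (≥ 12.5), the masonry cleaner falls in Category CR.
pH 12.9 meets the Category CR criterion (Corrosive), so the rust remover gel is Category CR.
The windshield de-icer has flash point 9.4 °C, which is < 27 °C, so it is Category FL (Flammable Liquid).
Category CR net quantity: (three 1 mL containers = 3 mL) + (three 1 mL containers = 3 mL) = 6 mL.
6 mL is within the rail limit of 10 mL for Category CR.
Category FL quantity: 400 mL.
400 mL ≤ 500 mL (rail limit, Category FL) — within limit.
Every hazard category is within its rail limit and no segregation rule is violated.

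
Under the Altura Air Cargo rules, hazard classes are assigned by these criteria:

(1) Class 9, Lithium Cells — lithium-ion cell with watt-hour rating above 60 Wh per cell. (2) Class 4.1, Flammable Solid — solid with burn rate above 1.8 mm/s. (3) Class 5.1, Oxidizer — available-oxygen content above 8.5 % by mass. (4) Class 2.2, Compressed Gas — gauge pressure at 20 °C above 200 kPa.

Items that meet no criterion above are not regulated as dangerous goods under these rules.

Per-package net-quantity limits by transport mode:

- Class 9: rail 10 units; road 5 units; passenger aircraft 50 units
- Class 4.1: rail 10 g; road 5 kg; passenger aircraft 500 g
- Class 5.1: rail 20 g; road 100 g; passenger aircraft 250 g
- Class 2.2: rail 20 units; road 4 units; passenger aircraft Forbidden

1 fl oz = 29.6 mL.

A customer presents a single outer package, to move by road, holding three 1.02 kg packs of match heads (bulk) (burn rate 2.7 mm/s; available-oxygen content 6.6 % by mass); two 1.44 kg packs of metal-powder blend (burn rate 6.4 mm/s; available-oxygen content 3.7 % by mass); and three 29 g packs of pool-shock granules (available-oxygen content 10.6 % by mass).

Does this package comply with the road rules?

No

Match heads (bulk): burn rate 2.7 mm/s > 1.8 mm/s → Class 4.1 (Flammable Solid).
Burn rate 6.4 mm/s meets the Class 4.1 criterion (Flammable Solid), so the metal-powder blend is Class 4.1.
The pool-shock granules have available-oxygen content 10.6 % by mass, which is > 8.5 % by mass, so they are Class 5.1 (Oxidizer).
Class 4.1 net quantity: (three 1.02 kg packs = 3.06 kg) + (two 1.44 kg packs = 2.88 kg) = 5.94 kg.
5.94 kg exceeds the road limit of 5 kg for Class 4.1.
Class 5.1 quantity: three 29 g packs = 87 g.
87 g is within the road limit of 100 g for Class 5.1.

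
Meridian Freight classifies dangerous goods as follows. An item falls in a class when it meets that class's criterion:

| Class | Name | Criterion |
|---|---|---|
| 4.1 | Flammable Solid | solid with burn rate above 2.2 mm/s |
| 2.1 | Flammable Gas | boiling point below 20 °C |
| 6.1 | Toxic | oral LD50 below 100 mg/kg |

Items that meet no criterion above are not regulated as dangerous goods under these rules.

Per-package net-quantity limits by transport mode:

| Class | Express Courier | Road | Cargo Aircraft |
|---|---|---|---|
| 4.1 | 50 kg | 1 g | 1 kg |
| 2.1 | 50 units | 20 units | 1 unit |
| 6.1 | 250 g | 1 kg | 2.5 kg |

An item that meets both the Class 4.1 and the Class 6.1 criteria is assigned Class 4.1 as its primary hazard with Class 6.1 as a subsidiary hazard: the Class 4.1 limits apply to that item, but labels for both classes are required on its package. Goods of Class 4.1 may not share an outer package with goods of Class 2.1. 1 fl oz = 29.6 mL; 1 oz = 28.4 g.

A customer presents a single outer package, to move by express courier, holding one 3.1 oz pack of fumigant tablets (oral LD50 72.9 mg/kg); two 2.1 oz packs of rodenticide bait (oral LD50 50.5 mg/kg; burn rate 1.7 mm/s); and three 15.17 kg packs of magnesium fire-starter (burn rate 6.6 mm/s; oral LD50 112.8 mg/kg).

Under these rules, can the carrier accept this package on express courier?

With oral LD50 72.9 mg/kg (< 100 mg/kg), the fumigant tablets fall in Class 6.1.
Oral LD50 50.5 mg/kg meets the Class 6.1 criterion (Toxic), so the rodenticide bait is Class 6.1.
With burn rate 6.6 mm/s (> 2.2 mm/s), the magnesium fire-starter falls in Class 4.1.
Class 4.1 quantity: three 15.17 kg packs = 45.51 kg.
45.51 kg is within the express courier limit of 50 kg for Class 4.1.
Class 6.1 net quantity: (one 3.1 oz pack = 88.04 g) + (two 2.1 oz packs = 119.28 g) = 207.32 g.
That is within the Class 6.1 express courier limit of 250 g.
The segregation rule (Class 4.1 with Class 2.1) does not apply to Class 4.1 with Class 6.1.
Every hazard class is within its express courier limit and no segregation rule is violated.

Yes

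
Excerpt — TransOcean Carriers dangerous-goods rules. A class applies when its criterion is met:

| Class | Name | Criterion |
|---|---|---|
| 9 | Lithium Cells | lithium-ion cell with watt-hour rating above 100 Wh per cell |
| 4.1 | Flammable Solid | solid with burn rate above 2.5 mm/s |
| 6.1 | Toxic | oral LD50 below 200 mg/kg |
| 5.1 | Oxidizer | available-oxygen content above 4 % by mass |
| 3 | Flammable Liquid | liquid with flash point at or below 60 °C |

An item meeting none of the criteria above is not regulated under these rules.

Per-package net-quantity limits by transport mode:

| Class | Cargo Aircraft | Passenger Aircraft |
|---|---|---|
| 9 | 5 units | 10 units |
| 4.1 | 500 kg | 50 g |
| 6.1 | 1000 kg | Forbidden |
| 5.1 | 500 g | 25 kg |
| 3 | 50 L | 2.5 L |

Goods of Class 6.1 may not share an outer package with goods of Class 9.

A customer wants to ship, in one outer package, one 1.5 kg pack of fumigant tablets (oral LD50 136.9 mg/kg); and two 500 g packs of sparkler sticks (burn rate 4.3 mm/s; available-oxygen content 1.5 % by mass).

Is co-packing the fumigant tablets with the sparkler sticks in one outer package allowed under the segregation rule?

With oral LD50 136.9 mg/kg (< 200 mg/kg), the fumigant tablets fall in Class 6.1.
Burn rate 4.3 mm/s meets the Class 4.1 criterion (Flammable Solid), so the sparkler sticks are Class 4.1.
No segregation rule bars Class 6.1 with Class 4.1.

Yes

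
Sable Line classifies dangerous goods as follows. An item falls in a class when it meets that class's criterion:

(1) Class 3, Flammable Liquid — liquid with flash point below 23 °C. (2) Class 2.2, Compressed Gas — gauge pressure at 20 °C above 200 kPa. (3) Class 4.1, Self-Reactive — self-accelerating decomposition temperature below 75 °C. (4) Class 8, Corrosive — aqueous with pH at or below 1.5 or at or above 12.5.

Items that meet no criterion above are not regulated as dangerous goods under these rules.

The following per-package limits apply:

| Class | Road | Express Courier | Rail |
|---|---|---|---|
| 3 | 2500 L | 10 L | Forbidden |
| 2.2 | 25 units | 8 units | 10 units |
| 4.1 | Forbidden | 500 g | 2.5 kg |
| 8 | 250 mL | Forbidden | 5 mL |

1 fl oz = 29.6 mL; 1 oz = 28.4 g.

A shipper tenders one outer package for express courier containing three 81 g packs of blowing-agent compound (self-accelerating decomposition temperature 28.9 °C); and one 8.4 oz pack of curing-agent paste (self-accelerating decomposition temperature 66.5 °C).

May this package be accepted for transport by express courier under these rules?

Yes

With self-accelerating decomposition temperature 28.9 °C (< 75 °C), the blowing-agent compound falls in Class 4.1.
Self-accelerating decomposition temperature 66.5 °C meets the Class 4.1 criterion (Self-Reactive), so the curing-agent paste is Class 4.1.
Class 4.1 net quantity: (three 81 g packs = 243 g) + (one 8.4 oz pack = 238.56 g) = 481.56 g.
481.56 g is within the express courier limit of 500 g for Class 4.1.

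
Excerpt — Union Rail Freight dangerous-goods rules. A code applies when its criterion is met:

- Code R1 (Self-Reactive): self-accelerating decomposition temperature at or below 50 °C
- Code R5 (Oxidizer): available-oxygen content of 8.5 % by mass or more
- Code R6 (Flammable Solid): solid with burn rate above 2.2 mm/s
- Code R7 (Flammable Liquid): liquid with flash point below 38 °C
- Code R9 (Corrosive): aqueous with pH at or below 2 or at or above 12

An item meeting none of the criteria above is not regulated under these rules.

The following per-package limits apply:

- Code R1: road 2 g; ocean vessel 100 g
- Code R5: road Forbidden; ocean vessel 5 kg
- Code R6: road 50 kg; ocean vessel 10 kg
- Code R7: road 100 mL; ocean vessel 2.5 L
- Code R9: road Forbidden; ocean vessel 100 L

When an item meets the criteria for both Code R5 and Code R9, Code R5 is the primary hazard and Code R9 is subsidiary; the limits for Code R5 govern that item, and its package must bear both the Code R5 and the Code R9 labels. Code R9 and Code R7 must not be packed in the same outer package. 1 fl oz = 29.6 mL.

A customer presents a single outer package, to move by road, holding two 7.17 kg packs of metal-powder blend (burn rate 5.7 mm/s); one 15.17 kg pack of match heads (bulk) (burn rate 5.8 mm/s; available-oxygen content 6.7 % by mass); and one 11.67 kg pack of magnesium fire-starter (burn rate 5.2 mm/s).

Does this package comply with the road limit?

Metal-powder blend: burn rate 5.7 mm/s > 2.2 mm/s → Code R6 (Flammable Solid).
Burn rate 5.8 mm/s meets the Code R6 criterion (Flammable Solid), so the match heads (bulk) are Code R6.
The magnesium fire-starter has burn rate 5.2 mm/s, which is > 2.2 mm/s, so it is Code R6 (Flammable Solid).
Total Code R6: (two 7.17 kg packs = 14.34 kg) + 15.17 kg + 11.67 kg = 41.18 kg.
41.18 kg ≤ 50 kg (road limit, Code R6) — within limit.

Yes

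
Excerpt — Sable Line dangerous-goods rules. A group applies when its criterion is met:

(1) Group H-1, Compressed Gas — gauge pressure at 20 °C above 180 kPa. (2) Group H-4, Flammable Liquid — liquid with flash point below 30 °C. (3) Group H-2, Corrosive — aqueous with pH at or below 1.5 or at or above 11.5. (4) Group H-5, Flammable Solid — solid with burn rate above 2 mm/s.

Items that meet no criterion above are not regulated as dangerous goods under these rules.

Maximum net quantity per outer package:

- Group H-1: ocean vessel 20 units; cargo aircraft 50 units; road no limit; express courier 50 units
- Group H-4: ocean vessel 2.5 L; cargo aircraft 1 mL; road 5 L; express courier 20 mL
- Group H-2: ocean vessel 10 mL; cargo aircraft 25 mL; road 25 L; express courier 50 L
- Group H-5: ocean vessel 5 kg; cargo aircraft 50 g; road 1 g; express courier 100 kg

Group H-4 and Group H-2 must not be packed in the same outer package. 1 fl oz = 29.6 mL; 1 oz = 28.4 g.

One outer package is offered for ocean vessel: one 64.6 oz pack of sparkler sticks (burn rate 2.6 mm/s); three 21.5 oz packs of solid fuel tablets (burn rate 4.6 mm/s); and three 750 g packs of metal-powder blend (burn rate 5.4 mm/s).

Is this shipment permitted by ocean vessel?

No

Sparkler sticks: burn rate 2.6 mm/s > 2 mm/s → Group H-5 (Flammable Solid).
With burn rate 4.6 mm/s (> 2 mm/s), the solid fuel tablets fall in Group H-5.
With burn rate 5.4 mm/s (> 2 mm/s), the metal-powder blend falls in Group H-5.
Group H-5 net quantity: (one 64.6 oz pack = 1834.64 g) + (three 21.5 oz packs = 1831.8 g) + (three 750 g packs = 2.25 kg) = 5916.44 g.
5916.44 g exceeds the ocean vessel limit of 5 kg for Group H-5.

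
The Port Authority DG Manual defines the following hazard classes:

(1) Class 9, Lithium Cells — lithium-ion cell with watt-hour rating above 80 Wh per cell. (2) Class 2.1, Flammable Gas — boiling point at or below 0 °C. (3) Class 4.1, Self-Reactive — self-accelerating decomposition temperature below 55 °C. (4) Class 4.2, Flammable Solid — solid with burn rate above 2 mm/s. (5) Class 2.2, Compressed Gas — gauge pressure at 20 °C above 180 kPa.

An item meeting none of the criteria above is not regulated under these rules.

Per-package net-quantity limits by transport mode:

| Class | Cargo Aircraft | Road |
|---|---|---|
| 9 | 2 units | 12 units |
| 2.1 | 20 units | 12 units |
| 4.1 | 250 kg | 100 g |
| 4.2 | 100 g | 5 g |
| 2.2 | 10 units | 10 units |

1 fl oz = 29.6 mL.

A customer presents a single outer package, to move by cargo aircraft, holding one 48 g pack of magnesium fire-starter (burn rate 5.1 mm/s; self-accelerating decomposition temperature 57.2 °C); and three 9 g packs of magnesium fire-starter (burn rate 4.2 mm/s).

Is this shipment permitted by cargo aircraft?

Yes

Burn rate 5.1 mm/s meets the Class 4.2 criterion (Flammable Solid), so the magnesium fire-starter is Class 4.2.
The magnesium fire-starter has burn rate 4.2 mm/s, which is > 2 mm/s, so it is Class 4.2 (Flammable Solid).
Class 4.2 net quantity: 48 g + (three 9 g packs = 27 g) = 75 g.
That is within the Class 4.2 cargo aircraft limit of 100 g.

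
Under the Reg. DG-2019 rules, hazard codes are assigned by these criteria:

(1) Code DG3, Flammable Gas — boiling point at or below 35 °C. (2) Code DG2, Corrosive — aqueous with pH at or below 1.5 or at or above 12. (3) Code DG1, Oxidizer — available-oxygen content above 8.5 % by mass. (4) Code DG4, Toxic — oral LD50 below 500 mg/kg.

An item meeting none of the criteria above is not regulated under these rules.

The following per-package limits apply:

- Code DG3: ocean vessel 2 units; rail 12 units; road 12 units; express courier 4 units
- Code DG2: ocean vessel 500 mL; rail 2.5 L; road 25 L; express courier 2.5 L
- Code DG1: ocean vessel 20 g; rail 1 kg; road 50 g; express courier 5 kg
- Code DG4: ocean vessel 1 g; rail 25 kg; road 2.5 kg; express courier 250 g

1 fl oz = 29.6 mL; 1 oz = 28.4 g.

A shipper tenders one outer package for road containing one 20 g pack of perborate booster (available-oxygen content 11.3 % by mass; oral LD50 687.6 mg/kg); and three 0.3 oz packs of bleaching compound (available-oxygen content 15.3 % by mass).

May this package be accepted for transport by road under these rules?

Yes

Available-oxygen content 11.3 % by mass meets the Code DG1 criterion (Oxidizer), so the perborate booster is Code DG1.
Available-oxygen content 15.3 % by mass meets the Code DG1 criterion (Oxidizer), so the bleaching compound is Code DG1.
Total Code DG1: 20 g + (three 0.3 oz packs = 25.56 g) = 45.56 g.
45.56 g is within the road limit of 50 g for Code DG1.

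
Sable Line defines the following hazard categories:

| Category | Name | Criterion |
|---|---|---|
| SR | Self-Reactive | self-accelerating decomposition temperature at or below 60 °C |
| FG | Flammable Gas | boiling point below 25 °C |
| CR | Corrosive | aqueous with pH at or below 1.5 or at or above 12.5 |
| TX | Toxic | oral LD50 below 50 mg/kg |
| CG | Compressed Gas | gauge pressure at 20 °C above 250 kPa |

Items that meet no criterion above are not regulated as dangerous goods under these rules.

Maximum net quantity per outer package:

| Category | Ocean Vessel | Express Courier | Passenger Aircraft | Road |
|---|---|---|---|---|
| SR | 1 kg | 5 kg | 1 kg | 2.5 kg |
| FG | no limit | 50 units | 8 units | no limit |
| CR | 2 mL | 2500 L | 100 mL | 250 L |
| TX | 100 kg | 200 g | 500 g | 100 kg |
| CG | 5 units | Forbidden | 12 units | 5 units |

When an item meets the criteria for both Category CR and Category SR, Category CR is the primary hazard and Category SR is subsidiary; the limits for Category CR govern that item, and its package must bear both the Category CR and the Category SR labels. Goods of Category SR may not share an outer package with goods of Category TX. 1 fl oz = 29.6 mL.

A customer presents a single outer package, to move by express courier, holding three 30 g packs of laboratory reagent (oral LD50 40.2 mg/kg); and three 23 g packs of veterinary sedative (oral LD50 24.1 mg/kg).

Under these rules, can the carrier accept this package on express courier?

Laboratory reagent: oral LD50 40.2 mg/kg < 50 mg/kg → Category TX (Toxic).
Oral LD50 24.1 mg/kg meets the Category TX criterion (Toxic), so the veterinary sedative is Category TX.
Total Category TX: (three 30 g packs = 90 g) + (three 23 g packs = 69 g) = 159 g.
159 g ≤ 200 g (express courier limit, Category TX) — within limit.

Yes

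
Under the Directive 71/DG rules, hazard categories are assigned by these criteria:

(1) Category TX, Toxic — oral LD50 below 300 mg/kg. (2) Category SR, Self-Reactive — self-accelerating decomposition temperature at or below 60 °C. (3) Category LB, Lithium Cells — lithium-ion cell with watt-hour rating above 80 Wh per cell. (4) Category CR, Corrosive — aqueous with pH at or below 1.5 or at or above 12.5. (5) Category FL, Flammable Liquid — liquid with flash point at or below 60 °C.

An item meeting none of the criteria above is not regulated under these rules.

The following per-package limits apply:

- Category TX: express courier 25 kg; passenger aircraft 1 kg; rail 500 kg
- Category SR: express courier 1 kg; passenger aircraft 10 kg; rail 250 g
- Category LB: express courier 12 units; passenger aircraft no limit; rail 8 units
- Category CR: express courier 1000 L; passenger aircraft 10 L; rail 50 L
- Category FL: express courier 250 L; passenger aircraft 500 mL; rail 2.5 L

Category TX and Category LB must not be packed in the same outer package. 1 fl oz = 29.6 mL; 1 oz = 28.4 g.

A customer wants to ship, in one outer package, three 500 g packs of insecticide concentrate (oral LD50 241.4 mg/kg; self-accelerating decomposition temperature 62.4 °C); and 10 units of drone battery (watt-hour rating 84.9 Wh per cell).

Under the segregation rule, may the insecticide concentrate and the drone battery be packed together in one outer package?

With oral LD50 241.4 mg/kg (< 300 mg/kg), the insecticide concentrate falls in Category TX.
Drone battery: watt-hour rating 84.9 Wh per cell > 80 Wh per cell → Category LB (Lithium Cells).
Category TX and Category LB may not share an outer package.

No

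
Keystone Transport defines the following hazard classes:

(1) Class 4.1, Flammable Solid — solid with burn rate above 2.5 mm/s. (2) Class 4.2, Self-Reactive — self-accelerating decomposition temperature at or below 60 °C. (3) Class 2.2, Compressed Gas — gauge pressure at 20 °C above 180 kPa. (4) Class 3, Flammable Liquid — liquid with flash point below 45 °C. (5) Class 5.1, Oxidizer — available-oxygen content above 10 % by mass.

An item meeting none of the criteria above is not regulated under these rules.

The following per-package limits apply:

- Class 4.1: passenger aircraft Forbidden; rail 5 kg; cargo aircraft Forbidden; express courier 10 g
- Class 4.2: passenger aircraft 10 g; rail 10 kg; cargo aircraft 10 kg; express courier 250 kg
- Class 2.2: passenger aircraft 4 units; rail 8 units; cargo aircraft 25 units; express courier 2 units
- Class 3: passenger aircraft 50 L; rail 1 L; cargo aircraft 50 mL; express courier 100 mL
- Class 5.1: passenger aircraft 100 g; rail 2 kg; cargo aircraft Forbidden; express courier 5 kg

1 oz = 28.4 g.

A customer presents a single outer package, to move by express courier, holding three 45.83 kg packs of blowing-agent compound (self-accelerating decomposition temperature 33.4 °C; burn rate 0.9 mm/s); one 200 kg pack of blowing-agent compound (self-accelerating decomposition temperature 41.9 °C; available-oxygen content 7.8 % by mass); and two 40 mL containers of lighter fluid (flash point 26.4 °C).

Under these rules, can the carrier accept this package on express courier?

Self-accelerating decomposition temperature 33.4 °C meets the Class 4.2 criterion (Self-Reactive), so the blowing-agent compound is Class 4.2.
The blowing-agent compound has self-accelerating decomposition temperature 41.9 °C, which is ≤ 60 °C, so it is Class 4.2 (Self-Reactive).
The lighter fluid has flash point 26.4 °C, which is < 45 °C, so it is Class 3 (Flammable Liquid).
Class 4.2 net quantity: (three 45.83 kg packs = 137.49 kg) + 200 kg = 337.49 kg.
337.49 kg exceeds the express courier limit of 250 kg for Class 4.2.
Class 3 quantity: two 40 mL containers = 80 mL.
80 mL ≤ 100 mL (express courier limit, Class 3) — within limit.

No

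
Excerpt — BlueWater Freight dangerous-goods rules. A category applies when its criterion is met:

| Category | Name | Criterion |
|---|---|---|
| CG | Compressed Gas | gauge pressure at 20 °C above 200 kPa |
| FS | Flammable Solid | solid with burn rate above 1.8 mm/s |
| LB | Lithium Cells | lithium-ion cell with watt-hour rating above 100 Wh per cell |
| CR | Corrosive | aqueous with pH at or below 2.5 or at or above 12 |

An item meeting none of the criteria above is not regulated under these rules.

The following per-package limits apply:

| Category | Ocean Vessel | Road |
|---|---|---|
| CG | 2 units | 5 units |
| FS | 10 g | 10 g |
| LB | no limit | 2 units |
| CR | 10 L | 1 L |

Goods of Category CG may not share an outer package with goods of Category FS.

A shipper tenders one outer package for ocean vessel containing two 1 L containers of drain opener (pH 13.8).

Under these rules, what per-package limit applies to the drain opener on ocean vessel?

The drain opener has pH 13.8, which is ≥ 12, so it is Category CR (Corrosive).
The ocean vessel limit for Category CR is 10 L.

10 L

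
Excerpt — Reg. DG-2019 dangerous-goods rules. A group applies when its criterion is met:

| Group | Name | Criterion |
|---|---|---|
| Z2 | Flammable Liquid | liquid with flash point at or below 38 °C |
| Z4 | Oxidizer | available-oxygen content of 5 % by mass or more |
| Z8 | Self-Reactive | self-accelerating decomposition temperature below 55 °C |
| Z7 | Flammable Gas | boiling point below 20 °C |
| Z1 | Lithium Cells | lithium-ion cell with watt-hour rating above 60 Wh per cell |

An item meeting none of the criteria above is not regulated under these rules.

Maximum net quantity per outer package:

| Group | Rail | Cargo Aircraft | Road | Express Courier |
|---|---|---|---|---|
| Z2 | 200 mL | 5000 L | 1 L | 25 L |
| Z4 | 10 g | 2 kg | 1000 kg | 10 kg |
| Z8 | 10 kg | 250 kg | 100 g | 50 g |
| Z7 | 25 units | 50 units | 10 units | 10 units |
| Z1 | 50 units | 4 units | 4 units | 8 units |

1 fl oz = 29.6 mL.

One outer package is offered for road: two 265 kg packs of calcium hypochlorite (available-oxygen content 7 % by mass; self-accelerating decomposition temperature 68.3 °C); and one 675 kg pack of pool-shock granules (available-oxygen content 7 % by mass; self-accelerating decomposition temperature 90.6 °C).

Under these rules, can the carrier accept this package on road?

Available-oxygen content 7 % by mass meets the Group Z4 criterion (Oxidizer), so the calcium hypochlorite is Group Z4.
Available-oxygen content 7 % by mass meets the Group Z4 criterion (Oxidizer), so the pool-shock granules are Group Z4.
Group Z4 net quantity: (two 265 kg packs = 530 kg) + 675 kg = 1205 kg.
1205 kg exceeds the road limit of 1000 kg for Group Z4.

No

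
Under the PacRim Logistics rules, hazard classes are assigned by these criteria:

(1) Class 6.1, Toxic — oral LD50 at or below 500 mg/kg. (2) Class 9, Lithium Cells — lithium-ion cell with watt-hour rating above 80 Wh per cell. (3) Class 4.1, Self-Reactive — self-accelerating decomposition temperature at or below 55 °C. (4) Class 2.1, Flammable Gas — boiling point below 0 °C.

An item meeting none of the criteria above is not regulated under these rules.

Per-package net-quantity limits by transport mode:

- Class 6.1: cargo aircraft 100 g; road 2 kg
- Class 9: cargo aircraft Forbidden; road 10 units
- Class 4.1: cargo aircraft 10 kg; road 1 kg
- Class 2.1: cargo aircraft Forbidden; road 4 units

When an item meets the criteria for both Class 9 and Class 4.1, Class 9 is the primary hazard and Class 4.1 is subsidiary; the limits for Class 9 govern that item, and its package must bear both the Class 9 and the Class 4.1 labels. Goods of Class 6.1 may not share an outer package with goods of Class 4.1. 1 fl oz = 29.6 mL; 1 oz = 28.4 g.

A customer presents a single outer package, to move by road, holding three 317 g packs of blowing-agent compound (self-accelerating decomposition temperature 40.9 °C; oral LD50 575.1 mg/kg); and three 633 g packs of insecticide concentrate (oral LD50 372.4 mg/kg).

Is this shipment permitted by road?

No

Self-accelerating decomposition temperature 40.9 °C meets the Class 4.1 criterion (Self-Reactive), so the blowing-agent compound is Class 4.1.
Insecticide concentrate: oral LD50 372.4 mg/kg ≤ 500 mg/kg → Class 6.1 (Toxic).
Class 6.1 quantity: three 633 g packs = 1.899 kg.
1.899 kg ≤ 2 kg (road limit, Class 6.1) — within limit.
Class 4.1 quantity: three 317 g packs = 951 g.
951 g ≤ 1 kg (road limit, Class 4.1) — within limit.
Class 6.1 and Class 4.1 may not share an outer package.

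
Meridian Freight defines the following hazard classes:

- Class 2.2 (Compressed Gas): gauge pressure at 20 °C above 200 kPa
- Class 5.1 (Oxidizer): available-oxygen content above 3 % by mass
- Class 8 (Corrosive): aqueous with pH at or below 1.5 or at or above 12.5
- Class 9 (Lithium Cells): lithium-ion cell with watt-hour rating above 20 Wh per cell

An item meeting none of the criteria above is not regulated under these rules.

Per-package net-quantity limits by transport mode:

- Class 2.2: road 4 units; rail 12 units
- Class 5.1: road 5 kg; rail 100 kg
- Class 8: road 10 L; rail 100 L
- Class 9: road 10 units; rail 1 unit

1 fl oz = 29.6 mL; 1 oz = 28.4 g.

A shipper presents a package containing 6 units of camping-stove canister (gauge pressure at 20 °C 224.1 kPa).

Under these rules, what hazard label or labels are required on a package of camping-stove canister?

Class 2.2

Gauge pressure at 20 °C 224.1 kPa meets the Class 2.2 criterion (Compressed Gas), so the camping-stove canister is Class 2.2.
Only the Class 2.2 label is required.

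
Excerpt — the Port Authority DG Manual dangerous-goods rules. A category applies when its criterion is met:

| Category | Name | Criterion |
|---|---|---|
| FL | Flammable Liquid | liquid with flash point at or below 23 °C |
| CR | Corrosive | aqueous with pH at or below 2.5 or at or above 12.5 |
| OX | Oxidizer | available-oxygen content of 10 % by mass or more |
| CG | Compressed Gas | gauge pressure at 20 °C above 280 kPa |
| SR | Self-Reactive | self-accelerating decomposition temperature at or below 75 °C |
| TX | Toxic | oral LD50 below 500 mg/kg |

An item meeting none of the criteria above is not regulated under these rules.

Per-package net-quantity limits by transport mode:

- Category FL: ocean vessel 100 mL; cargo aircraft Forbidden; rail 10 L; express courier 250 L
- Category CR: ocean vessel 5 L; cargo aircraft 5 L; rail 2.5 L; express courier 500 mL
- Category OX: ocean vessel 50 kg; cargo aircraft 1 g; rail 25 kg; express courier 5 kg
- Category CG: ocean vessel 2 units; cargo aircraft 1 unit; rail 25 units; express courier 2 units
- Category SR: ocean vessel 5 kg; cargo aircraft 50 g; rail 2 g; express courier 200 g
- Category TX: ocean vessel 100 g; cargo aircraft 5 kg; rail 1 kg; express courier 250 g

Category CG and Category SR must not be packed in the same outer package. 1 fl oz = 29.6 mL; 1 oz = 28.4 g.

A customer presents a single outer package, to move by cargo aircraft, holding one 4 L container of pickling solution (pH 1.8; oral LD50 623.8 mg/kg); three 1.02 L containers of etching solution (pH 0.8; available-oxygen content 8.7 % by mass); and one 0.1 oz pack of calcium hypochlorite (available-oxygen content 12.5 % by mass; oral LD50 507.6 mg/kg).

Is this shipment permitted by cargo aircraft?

The pickling solution has pH 1.8, which is ≤ 2.5, so it is Category CR (Corrosive).
With pH 0.8 (≤ 2.5), the etching solution falls in Category CR.
The calcium hypochlorite has available-oxygen content 12.5 % by mass, which is ≥ 10 % by mass, so it is Category OX (Oxidizer).
Category OX quantity: one 0.1 oz pack = 2.84 g.
2.84 g > 1 g (cargo aircraft limit, Category OX) — over the limit.
Category CR net quantity: 4 L + (three 1.02 L containers = 3.06 L) = 7.06 L.
7.06 L > 5 L (cargo aircraft limit, Category CR) — over the limit.
The segregation rule (Category CG with Category SR) does not apply to Category OX with Category CR.

No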